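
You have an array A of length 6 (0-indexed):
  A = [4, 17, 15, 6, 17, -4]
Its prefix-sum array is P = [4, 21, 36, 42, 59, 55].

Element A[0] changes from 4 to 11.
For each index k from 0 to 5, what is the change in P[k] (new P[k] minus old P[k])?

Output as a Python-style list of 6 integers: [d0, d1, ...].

Answer: [7, 7, 7, 7, 7, 7]

Derivation:
Element change: A[0] 4 -> 11, delta = 7
For k < 0: P[k] unchanged, delta_P[k] = 0
For k >= 0: P[k] shifts by exactly 7
Delta array: [7, 7, 7, 7, 7, 7]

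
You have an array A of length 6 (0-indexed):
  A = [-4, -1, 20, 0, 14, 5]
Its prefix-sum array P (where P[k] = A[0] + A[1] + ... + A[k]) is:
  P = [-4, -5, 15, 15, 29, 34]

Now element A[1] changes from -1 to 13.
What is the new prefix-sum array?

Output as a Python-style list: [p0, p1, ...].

Answer: [-4, 9, 29, 29, 43, 48]

Derivation:
Change: A[1] -1 -> 13, delta = 14
P[k] for k < 1: unchanged (A[1] not included)
P[k] for k >= 1: shift by delta = 14
  P[0] = -4 + 0 = -4
  P[1] = -5 + 14 = 9
  P[2] = 15 + 14 = 29
  P[3] = 15 + 14 = 29
  P[4] = 29 + 14 = 43
  P[5] = 34 + 14 = 48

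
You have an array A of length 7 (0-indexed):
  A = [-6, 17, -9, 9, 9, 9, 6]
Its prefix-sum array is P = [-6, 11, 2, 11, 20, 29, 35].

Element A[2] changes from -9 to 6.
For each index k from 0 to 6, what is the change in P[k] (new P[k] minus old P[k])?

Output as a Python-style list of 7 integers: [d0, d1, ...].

Element change: A[2] -9 -> 6, delta = 15
For k < 2: P[k] unchanged, delta_P[k] = 0
For k >= 2: P[k] shifts by exactly 15
Delta array: [0, 0, 15, 15, 15, 15, 15]

Answer: [0, 0, 15, 15, 15, 15, 15]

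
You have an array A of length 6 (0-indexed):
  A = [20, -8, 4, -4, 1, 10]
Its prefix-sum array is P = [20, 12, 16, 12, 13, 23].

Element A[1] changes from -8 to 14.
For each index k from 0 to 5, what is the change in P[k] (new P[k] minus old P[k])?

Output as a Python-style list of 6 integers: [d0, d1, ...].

Answer: [0, 22, 22, 22, 22, 22]

Derivation:
Element change: A[1] -8 -> 14, delta = 22
For k < 1: P[k] unchanged, delta_P[k] = 0
For k >= 1: P[k] shifts by exactly 22
Delta array: [0, 22, 22, 22, 22, 22]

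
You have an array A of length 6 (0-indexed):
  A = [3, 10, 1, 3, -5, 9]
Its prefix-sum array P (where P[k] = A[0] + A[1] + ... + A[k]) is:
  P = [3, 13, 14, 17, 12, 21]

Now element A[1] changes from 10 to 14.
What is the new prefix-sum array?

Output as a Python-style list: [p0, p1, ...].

Answer: [3, 17, 18, 21, 16, 25]

Derivation:
Change: A[1] 10 -> 14, delta = 4
P[k] for k < 1: unchanged (A[1] not included)
P[k] for k >= 1: shift by delta = 4
  P[0] = 3 + 0 = 3
  P[1] = 13 + 4 = 17
  P[2] = 14 + 4 = 18
  P[3] = 17 + 4 = 21
  P[4] = 12 + 4 = 16
  P[5] = 21 + 4 = 25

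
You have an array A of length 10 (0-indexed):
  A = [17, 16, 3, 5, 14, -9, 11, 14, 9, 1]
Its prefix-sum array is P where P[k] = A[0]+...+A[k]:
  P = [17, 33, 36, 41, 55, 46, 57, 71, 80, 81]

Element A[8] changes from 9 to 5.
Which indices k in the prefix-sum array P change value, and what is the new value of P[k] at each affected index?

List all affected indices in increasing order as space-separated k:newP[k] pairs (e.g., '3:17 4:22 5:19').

Answer: 8:76 9:77

Derivation:
P[k] = A[0] + ... + A[k]
P[k] includes A[8] iff k >= 8
Affected indices: 8, 9, ..., 9; delta = -4
  P[8]: 80 + -4 = 76
  P[9]: 81 + -4 = 77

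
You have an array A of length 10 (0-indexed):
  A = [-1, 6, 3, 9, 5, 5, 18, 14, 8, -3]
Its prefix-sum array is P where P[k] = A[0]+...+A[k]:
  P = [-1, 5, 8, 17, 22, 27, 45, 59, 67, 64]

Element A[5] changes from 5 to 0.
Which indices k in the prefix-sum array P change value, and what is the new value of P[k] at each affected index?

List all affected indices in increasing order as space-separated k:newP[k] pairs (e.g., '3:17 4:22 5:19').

P[k] = A[0] + ... + A[k]
P[k] includes A[5] iff k >= 5
Affected indices: 5, 6, ..., 9; delta = -5
  P[5]: 27 + -5 = 22
  P[6]: 45 + -5 = 40
  P[7]: 59 + -5 = 54
  P[8]: 67 + -5 = 62
  P[9]: 64 + -5 = 59

Answer: 5:22 6:40 7:54 8:62 9:59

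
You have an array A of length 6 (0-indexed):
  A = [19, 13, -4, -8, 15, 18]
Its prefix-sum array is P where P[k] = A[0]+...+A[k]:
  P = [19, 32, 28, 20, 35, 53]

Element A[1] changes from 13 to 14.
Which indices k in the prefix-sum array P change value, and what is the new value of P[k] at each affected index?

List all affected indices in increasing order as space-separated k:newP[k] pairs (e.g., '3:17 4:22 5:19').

P[k] = A[0] + ... + A[k]
P[k] includes A[1] iff k >= 1
Affected indices: 1, 2, ..., 5; delta = 1
  P[1]: 32 + 1 = 33
  P[2]: 28 + 1 = 29
  P[3]: 20 + 1 = 21
  P[4]: 35 + 1 = 36
  P[5]: 53 + 1 = 54

Answer: 1:33 2:29 3:21 4:36 5:54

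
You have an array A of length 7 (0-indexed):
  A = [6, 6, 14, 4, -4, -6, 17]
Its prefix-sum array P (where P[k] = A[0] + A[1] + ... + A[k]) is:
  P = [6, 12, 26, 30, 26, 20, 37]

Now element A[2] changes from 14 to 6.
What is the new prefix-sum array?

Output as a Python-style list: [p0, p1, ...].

Answer: [6, 12, 18, 22, 18, 12, 29]

Derivation:
Change: A[2] 14 -> 6, delta = -8
P[k] for k < 2: unchanged (A[2] not included)
P[k] for k >= 2: shift by delta = -8
  P[0] = 6 + 0 = 6
  P[1] = 12 + 0 = 12
  P[2] = 26 + -8 = 18
  P[3] = 30 + -8 = 22
  P[4] = 26 + -8 = 18
  P[5] = 20 + -8 = 12
  P[6] = 37 + -8 = 29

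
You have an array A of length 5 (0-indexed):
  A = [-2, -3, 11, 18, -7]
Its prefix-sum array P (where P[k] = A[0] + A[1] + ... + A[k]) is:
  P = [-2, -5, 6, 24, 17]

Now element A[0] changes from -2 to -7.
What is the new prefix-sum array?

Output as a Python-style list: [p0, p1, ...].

Answer: [-7, -10, 1, 19, 12]

Derivation:
Change: A[0] -2 -> -7, delta = -5
P[k] for k < 0: unchanged (A[0] not included)
P[k] for k >= 0: shift by delta = -5
  P[0] = -2 + -5 = -7
  P[1] = -5 + -5 = -10
  P[2] = 6 + -5 = 1
  P[3] = 24 + -5 = 19
  P[4] = 17 + -5 = 12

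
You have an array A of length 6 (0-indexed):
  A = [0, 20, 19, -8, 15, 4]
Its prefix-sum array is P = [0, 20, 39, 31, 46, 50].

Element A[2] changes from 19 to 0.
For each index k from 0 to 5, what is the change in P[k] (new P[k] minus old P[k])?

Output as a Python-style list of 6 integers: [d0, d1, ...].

Element change: A[2] 19 -> 0, delta = -19
For k < 2: P[k] unchanged, delta_P[k] = 0
For k >= 2: P[k] shifts by exactly -19
Delta array: [0, 0, -19, -19, -19, -19]

Answer: [0, 0, -19, -19, -19, -19]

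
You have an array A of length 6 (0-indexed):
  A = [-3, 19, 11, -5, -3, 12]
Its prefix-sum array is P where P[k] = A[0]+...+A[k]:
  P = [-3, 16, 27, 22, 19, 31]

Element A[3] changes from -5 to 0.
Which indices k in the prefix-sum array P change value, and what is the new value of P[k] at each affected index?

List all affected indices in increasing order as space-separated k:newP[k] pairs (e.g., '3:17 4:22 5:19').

P[k] = A[0] + ... + A[k]
P[k] includes A[3] iff k >= 3
Affected indices: 3, 4, ..., 5; delta = 5
  P[3]: 22 + 5 = 27
  P[4]: 19 + 5 = 24
  P[5]: 31 + 5 = 36

Answer: 3:27 4:24 5:36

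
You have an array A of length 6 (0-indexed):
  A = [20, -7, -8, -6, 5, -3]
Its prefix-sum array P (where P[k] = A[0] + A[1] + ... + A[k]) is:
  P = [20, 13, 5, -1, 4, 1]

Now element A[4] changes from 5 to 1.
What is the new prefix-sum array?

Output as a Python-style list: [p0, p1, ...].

Change: A[4] 5 -> 1, delta = -4
P[k] for k < 4: unchanged (A[4] not included)
P[k] for k >= 4: shift by delta = -4
  P[0] = 20 + 0 = 20
  P[1] = 13 + 0 = 13
  P[2] = 5 + 0 = 5
  P[3] = -1 + 0 = -1
  P[4] = 4 + -4 = 0
  P[5] = 1 + -4 = -3

Answer: [20, 13, 5, -1, 0, -3]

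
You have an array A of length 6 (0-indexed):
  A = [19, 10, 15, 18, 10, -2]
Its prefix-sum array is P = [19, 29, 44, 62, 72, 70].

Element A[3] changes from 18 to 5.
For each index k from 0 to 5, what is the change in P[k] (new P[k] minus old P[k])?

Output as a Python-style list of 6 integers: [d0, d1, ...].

Answer: [0, 0, 0, -13, -13, -13]

Derivation:
Element change: A[3] 18 -> 5, delta = -13
For k < 3: P[k] unchanged, delta_P[k] = 0
For k >= 3: P[k] shifts by exactly -13
Delta array: [0, 0, 0, -13, -13, -13]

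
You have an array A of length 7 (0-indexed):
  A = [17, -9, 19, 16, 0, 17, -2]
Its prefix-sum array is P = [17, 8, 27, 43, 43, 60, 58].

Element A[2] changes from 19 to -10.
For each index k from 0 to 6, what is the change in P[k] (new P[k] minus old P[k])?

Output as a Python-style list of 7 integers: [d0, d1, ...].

Answer: [0, 0, -29, -29, -29, -29, -29]

Derivation:
Element change: A[2] 19 -> -10, delta = -29
For k < 2: P[k] unchanged, delta_P[k] = 0
For k >= 2: P[k] shifts by exactly -29
Delta array: [0, 0, -29, -29, -29, -29, -29]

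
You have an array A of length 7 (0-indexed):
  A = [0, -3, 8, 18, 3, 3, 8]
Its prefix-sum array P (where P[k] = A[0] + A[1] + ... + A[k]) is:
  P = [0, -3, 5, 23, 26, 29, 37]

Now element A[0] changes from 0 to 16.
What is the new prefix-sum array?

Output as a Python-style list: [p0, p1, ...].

Change: A[0] 0 -> 16, delta = 16
P[k] for k < 0: unchanged (A[0] not included)
P[k] for k >= 0: shift by delta = 16
  P[0] = 0 + 16 = 16
  P[1] = -3 + 16 = 13
  P[2] = 5 + 16 = 21
  P[3] = 23 + 16 = 39
  P[4] = 26 + 16 = 42
  P[5] = 29 + 16 = 45
  P[6] = 37 + 16 = 53

Answer: [16, 13, 21, 39, 42, 45, 53]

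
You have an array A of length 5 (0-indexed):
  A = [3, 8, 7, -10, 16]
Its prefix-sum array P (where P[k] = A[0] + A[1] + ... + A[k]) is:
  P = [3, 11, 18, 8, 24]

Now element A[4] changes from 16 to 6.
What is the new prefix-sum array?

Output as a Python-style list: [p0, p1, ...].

Change: A[4] 16 -> 6, delta = -10
P[k] for k < 4: unchanged (A[4] not included)
P[k] for k >= 4: shift by delta = -10
  P[0] = 3 + 0 = 3
  P[1] = 11 + 0 = 11
  P[2] = 18 + 0 = 18
  P[3] = 8 + 0 = 8
  P[4] = 24 + -10 = 14

Answer: [3, 11, 18, 8, 14]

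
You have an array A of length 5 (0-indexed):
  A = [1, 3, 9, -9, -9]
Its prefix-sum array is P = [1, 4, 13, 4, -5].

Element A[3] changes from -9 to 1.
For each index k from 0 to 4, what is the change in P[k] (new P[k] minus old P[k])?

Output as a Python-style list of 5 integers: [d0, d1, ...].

Element change: A[3] -9 -> 1, delta = 10
For k < 3: P[k] unchanged, delta_P[k] = 0
For k >= 3: P[k] shifts by exactly 10
Delta array: [0, 0, 0, 10, 10]

Answer: [0, 0, 0, 10, 10]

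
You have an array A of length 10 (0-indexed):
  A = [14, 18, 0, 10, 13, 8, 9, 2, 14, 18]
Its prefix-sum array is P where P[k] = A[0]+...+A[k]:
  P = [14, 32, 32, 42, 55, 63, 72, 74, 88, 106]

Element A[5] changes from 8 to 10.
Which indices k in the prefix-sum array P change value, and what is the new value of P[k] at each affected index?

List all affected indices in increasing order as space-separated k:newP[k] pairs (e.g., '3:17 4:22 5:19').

Answer: 5:65 6:74 7:76 8:90 9:108

Derivation:
P[k] = A[0] + ... + A[k]
P[k] includes A[5] iff k >= 5
Affected indices: 5, 6, ..., 9; delta = 2
  P[5]: 63 + 2 = 65
  P[6]: 72 + 2 = 74
  P[7]: 74 + 2 = 76
  P[8]: 88 + 2 = 90
  P[9]: 106 + 2 = 108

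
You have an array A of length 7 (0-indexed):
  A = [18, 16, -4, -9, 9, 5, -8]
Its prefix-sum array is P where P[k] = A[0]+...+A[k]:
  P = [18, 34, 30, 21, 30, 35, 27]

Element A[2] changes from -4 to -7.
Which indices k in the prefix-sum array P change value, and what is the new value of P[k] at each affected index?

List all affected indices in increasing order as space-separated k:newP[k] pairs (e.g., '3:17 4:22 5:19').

Answer: 2:27 3:18 4:27 5:32 6:24

Derivation:
P[k] = A[0] + ... + A[k]
P[k] includes A[2] iff k >= 2
Affected indices: 2, 3, ..., 6; delta = -3
  P[2]: 30 + -3 = 27
  P[3]: 21 + -3 = 18
  P[4]: 30 + -3 = 27
  P[5]: 35 + -3 = 32
  P[6]: 27 + -3 = 24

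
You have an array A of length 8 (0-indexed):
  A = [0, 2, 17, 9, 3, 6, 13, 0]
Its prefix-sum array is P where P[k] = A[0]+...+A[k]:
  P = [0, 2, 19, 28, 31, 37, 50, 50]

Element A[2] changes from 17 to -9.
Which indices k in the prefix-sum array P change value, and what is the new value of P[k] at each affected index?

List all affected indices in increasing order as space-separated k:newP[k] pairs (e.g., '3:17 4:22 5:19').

Answer: 2:-7 3:2 4:5 5:11 6:24 7:24

Derivation:
P[k] = A[0] + ... + A[k]
P[k] includes A[2] iff k >= 2
Affected indices: 2, 3, ..., 7; delta = -26
  P[2]: 19 + -26 = -7
  P[3]: 28 + -26 = 2
  P[4]: 31 + -26 = 5
  P[5]: 37 + -26 = 11
  P[6]: 50 + -26 = 24
  P[7]: 50 + -26 = 24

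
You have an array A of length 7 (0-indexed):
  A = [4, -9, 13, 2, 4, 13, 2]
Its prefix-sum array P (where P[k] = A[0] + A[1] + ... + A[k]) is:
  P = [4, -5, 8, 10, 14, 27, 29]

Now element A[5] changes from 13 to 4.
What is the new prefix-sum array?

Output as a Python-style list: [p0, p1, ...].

Answer: [4, -5, 8, 10, 14, 18, 20]

Derivation:
Change: A[5] 13 -> 4, delta = -9
P[k] for k < 5: unchanged (A[5] not included)
P[k] for k >= 5: shift by delta = -9
  P[0] = 4 + 0 = 4
  P[1] = -5 + 0 = -5
  P[2] = 8 + 0 = 8
  P[3] = 10 + 0 = 10
  P[4] = 14 + 0 = 14
  P[5] = 27 + -9 = 18
  P[6] = 29 + -9 = 20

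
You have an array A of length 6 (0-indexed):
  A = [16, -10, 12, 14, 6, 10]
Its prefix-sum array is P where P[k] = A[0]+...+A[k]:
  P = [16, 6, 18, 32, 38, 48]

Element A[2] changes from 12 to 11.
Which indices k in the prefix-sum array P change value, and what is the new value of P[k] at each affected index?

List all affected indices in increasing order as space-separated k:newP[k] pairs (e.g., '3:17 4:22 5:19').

Answer: 2:17 3:31 4:37 5:47

Derivation:
P[k] = A[0] + ... + A[k]
P[k] includes A[2] iff k >= 2
Affected indices: 2, 3, ..., 5; delta = -1
  P[2]: 18 + -1 = 17
  P[3]: 32 + -1 = 31
  P[4]: 38 + -1 = 37
  P[5]: 48 + -1 = 47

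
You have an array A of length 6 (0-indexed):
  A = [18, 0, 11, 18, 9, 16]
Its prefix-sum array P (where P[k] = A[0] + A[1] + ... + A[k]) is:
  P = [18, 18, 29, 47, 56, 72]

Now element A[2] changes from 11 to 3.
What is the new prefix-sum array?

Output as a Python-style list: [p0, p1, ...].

Answer: [18, 18, 21, 39, 48, 64]

Derivation:
Change: A[2] 11 -> 3, delta = -8
P[k] for k < 2: unchanged (A[2] not included)
P[k] for k >= 2: shift by delta = -8
  P[0] = 18 + 0 = 18
  P[1] = 18 + 0 = 18
  P[2] = 29 + -8 = 21
  P[3] = 47 + -8 = 39
  P[4] = 56 + -8 = 48
  P[5] = 72 + -8 = 64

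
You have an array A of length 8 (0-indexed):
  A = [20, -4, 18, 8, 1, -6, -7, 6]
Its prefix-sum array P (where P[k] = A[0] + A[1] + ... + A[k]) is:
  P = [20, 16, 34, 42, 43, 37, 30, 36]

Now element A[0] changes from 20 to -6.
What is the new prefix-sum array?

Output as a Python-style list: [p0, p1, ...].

Answer: [-6, -10, 8, 16, 17, 11, 4, 10]

Derivation:
Change: A[0] 20 -> -6, delta = -26
P[k] for k < 0: unchanged (A[0] not included)
P[k] for k >= 0: shift by delta = -26
  P[0] = 20 + -26 = -6
  P[1] = 16 + -26 = -10
  P[2] = 34 + -26 = 8
  P[3] = 42 + -26 = 16
  P[4] = 43 + -26 = 17
  P[5] = 37 + -26 = 11
  P[6] = 30 + -26 = 4
  P[7] = 36 + -26 = 10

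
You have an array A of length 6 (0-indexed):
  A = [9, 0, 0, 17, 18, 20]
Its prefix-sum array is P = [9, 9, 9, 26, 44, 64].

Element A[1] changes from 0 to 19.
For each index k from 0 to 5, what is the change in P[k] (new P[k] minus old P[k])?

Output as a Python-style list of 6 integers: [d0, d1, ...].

Element change: A[1] 0 -> 19, delta = 19
For k < 1: P[k] unchanged, delta_P[k] = 0
For k >= 1: P[k] shifts by exactly 19
Delta array: [0, 19, 19, 19, 19, 19]

Answer: [0, 19, 19, 19, 19, 19]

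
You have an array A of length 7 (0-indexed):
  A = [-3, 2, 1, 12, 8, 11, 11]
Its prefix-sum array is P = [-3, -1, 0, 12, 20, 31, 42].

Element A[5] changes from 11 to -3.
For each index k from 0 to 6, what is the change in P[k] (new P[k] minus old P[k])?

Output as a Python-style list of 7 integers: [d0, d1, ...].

Answer: [0, 0, 0, 0, 0, -14, -14]

Derivation:
Element change: A[5] 11 -> -3, delta = -14
For k < 5: P[k] unchanged, delta_P[k] = 0
For k >= 5: P[k] shifts by exactly -14
Delta array: [0, 0, 0, 0, 0, -14, -14]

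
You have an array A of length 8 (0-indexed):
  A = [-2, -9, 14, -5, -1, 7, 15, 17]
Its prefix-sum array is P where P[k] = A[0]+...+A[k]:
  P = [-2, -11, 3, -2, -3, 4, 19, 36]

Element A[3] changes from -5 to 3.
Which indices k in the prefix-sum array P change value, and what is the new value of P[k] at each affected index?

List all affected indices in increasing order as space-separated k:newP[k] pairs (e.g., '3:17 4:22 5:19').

Answer: 3:6 4:5 5:12 6:27 7:44

Derivation:
P[k] = A[0] + ... + A[k]
P[k] includes A[3] iff k >= 3
Affected indices: 3, 4, ..., 7; delta = 8
  P[3]: -2 + 8 = 6
  P[4]: -3 + 8 = 5
  P[5]: 4 + 8 = 12
  P[6]: 19 + 8 = 27
  P[7]: 36 + 8 = 44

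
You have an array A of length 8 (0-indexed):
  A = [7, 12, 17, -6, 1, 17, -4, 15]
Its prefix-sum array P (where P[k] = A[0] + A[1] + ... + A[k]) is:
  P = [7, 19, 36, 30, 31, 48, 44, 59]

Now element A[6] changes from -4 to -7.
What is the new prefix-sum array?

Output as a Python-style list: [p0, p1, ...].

Answer: [7, 19, 36, 30, 31, 48, 41, 56]

Derivation:
Change: A[6] -4 -> -7, delta = -3
P[k] for k < 6: unchanged (A[6] not included)
P[k] for k >= 6: shift by delta = -3
  P[0] = 7 + 0 = 7
  P[1] = 19 + 0 = 19
  P[2] = 36 + 0 = 36
  P[3] = 30 + 0 = 30
  P[4] = 31 + 0 = 31
  P[5] = 48 + 0 = 48
  P[6] = 44 + -3 = 41
  P[7] = 59 + -3 = 56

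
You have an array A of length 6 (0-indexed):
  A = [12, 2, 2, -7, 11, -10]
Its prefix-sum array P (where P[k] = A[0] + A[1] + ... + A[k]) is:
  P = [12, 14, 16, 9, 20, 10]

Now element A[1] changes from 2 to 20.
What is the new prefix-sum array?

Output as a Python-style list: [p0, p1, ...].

Change: A[1] 2 -> 20, delta = 18
P[k] for k < 1: unchanged (A[1] not included)
P[k] for k >= 1: shift by delta = 18
  P[0] = 12 + 0 = 12
  P[1] = 14 + 18 = 32
  P[2] = 16 + 18 = 34
  P[3] = 9 + 18 = 27
  P[4] = 20 + 18 = 38
  P[5] = 10 + 18 = 28

Answer: [12, 32, 34, 27, 38, 28]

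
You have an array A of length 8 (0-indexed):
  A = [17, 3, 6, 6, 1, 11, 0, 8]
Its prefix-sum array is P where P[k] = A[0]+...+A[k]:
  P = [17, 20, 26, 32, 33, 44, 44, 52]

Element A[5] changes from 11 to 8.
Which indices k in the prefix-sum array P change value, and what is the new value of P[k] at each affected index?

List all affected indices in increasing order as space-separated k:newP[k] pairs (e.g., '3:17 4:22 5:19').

Answer: 5:41 6:41 7:49

Derivation:
P[k] = A[0] + ... + A[k]
P[k] includes A[5] iff k >= 5
Affected indices: 5, 6, ..., 7; delta = -3
  P[5]: 44 + -3 = 41
  P[6]: 44 + -3 = 41
  P[7]: 52 + -3 = 49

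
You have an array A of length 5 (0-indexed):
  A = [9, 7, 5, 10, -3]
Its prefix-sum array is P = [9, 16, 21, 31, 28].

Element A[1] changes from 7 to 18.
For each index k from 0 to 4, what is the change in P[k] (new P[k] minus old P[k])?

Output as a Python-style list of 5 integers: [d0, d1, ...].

Answer: [0, 11, 11, 11, 11]

Derivation:
Element change: A[1] 7 -> 18, delta = 11
For k < 1: P[k] unchanged, delta_P[k] = 0
For k >= 1: P[k] shifts by exactly 11
Delta array: [0, 11, 11, 11, 11]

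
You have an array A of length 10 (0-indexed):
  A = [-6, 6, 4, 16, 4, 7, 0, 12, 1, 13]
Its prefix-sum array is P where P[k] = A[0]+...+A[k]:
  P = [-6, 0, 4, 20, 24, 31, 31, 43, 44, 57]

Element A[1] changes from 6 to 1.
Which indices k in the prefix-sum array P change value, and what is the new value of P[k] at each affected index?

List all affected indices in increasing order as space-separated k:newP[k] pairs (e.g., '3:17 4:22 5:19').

P[k] = A[0] + ... + A[k]
P[k] includes A[1] iff k >= 1
Affected indices: 1, 2, ..., 9; delta = -5
  P[1]: 0 + -5 = -5
  P[2]: 4 + -5 = -1
  P[3]: 20 + -5 = 15
  P[4]: 24 + -5 = 19
  P[5]: 31 + -5 = 26
  P[6]: 31 + -5 = 26
  P[7]: 43 + -5 = 38
  P[8]: 44 + -5 = 39
  P[9]: 57 + -5 = 52

Answer: 1:-5 2:-1 3:15 4:19 5:26 6:26 7:38 8:39 9:52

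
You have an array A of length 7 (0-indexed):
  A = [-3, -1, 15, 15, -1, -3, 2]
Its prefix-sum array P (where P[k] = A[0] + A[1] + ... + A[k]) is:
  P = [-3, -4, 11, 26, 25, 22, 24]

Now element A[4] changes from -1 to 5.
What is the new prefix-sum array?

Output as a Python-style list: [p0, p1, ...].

Answer: [-3, -4, 11, 26, 31, 28, 30]

Derivation:
Change: A[4] -1 -> 5, delta = 6
P[k] for k < 4: unchanged (A[4] not included)
P[k] for k >= 4: shift by delta = 6
  P[0] = -3 + 0 = -3
  P[1] = -4 + 0 = -4
  P[2] = 11 + 0 = 11
  P[3] = 26 + 0 = 26
  P[4] = 25 + 6 = 31
  P[5] = 22 + 6 = 28
  P[6] = 24 + 6 = 30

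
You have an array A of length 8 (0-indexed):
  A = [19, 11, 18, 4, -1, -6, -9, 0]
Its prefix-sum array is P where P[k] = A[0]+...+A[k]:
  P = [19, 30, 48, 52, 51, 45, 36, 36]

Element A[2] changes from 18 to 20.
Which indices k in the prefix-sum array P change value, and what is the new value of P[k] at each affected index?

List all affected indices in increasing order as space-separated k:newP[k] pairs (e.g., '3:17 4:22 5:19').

P[k] = A[0] + ... + A[k]
P[k] includes A[2] iff k >= 2
Affected indices: 2, 3, ..., 7; delta = 2
  P[2]: 48 + 2 = 50
  P[3]: 52 + 2 = 54
  P[4]: 51 + 2 = 53
  P[5]: 45 + 2 = 47
  P[6]: 36 + 2 = 38
  P[7]: 36 + 2 = 38

Answer: 2:50 3:54 4:53 5:47 6:38 7:38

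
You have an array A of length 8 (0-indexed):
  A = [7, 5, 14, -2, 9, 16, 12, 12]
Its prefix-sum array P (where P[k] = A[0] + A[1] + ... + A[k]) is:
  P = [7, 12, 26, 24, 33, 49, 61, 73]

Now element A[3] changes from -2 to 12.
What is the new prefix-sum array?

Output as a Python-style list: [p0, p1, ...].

Change: A[3] -2 -> 12, delta = 14
P[k] for k < 3: unchanged (A[3] not included)
P[k] for k >= 3: shift by delta = 14
  P[0] = 7 + 0 = 7
  P[1] = 12 + 0 = 12
  P[2] = 26 + 0 = 26
  P[3] = 24 + 14 = 38
  P[4] = 33 + 14 = 47
  P[5] = 49 + 14 = 63
  P[6] = 61 + 14 = 75
  P[7] = 73 + 14 = 87

Answer: [7, 12, 26, 38, 47, 63, 75, 87]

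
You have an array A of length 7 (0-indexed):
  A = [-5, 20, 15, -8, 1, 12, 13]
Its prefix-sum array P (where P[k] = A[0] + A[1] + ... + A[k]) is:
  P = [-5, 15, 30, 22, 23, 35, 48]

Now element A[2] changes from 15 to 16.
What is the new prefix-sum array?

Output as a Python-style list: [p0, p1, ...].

Change: A[2] 15 -> 16, delta = 1
P[k] for k < 2: unchanged (A[2] not included)
P[k] for k >= 2: shift by delta = 1
  P[0] = -5 + 0 = -5
  P[1] = 15 + 0 = 15
  P[2] = 30 + 1 = 31
  P[3] = 22 + 1 = 23
  P[4] = 23 + 1 = 24
  P[5] = 35 + 1 = 36
  P[6] = 48 + 1 = 49

Answer: [-5, 15, 31, 23, 24, 36, 49]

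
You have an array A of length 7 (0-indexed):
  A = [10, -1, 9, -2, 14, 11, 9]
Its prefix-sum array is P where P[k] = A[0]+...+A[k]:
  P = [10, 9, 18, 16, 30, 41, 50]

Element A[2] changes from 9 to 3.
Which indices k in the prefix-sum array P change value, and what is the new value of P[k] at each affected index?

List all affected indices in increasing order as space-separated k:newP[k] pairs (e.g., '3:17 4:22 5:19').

Answer: 2:12 3:10 4:24 5:35 6:44

Derivation:
P[k] = A[0] + ... + A[k]
P[k] includes A[2] iff k >= 2
Affected indices: 2, 3, ..., 6; delta = -6
  P[2]: 18 + -6 = 12
  P[3]: 16 + -6 = 10
  P[4]: 30 + -6 = 24
  P[5]: 41 + -6 = 35
  P[6]: 50 + -6 = 44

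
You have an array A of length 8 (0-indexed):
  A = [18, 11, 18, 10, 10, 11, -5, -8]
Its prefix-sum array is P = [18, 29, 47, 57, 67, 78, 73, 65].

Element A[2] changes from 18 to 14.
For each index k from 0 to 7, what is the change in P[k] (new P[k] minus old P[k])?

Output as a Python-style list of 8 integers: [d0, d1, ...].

Element change: A[2] 18 -> 14, delta = -4
For k < 2: P[k] unchanged, delta_P[k] = 0
For k >= 2: P[k] shifts by exactly -4
Delta array: [0, 0, -4, -4, -4, -4, -4, -4]

Answer: [0, 0, -4, -4, -4, -4, -4, -4]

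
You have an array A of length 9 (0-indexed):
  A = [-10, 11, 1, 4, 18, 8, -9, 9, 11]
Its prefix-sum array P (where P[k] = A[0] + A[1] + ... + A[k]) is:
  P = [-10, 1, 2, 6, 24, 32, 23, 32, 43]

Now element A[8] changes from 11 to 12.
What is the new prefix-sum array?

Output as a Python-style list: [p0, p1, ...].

Answer: [-10, 1, 2, 6, 24, 32, 23, 32, 44]

Derivation:
Change: A[8] 11 -> 12, delta = 1
P[k] for k < 8: unchanged (A[8] not included)
P[k] for k >= 8: shift by delta = 1
  P[0] = -10 + 0 = -10
  P[1] = 1 + 0 = 1
  P[2] = 2 + 0 = 2
  P[3] = 6 + 0 = 6
  P[4] = 24 + 0 = 24
  P[5] = 32 + 0 = 32
  P[6] = 23 + 0 = 23
  P[7] = 32 + 0 = 32
  P[8] = 43 + 1 = 44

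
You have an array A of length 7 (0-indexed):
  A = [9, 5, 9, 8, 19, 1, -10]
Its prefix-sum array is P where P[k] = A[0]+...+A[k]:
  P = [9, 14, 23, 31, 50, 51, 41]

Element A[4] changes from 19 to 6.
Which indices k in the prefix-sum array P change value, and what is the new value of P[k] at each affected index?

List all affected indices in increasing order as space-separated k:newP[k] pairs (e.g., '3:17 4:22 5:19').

P[k] = A[0] + ... + A[k]
P[k] includes A[4] iff k >= 4
Affected indices: 4, 5, ..., 6; delta = -13
  P[4]: 50 + -13 = 37
  P[5]: 51 + -13 = 38
  P[6]: 41 + -13 = 28

Answer: 4:37 5:38 6:28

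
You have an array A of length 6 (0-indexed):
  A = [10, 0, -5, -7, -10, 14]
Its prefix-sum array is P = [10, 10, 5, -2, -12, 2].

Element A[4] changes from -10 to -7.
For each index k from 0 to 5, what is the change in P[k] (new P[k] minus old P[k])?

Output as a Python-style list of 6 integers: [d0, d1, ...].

Answer: [0, 0, 0, 0, 3, 3]

Derivation:
Element change: A[4] -10 -> -7, delta = 3
For k < 4: P[k] unchanged, delta_P[k] = 0
For k >= 4: P[k] shifts by exactly 3
Delta array: [0, 0, 0, 0, 3, 3]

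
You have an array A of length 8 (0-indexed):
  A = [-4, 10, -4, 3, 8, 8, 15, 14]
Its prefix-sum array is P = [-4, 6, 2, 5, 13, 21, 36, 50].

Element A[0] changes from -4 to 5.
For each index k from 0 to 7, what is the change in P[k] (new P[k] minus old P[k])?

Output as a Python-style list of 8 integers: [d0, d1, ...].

Answer: [9, 9, 9, 9, 9, 9, 9, 9]

Derivation:
Element change: A[0] -4 -> 5, delta = 9
For k < 0: P[k] unchanged, delta_P[k] = 0
For k >= 0: P[k] shifts by exactly 9
Delta array: [9, 9, 9, 9, 9, 9, 9, 9]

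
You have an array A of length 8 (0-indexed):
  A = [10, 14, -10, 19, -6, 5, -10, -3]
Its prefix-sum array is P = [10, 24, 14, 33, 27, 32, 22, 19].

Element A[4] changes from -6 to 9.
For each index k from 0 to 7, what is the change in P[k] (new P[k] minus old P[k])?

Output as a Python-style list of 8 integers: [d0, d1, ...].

Answer: [0, 0, 0, 0, 15, 15, 15, 15]

Derivation:
Element change: A[4] -6 -> 9, delta = 15
For k < 4: P[k] unchanged, delta_P[k] = 0
For k >= 4: P[k] shifts by exactly 15
Delta array: [0, 0, 0, 0, 15, 15, 15, 15]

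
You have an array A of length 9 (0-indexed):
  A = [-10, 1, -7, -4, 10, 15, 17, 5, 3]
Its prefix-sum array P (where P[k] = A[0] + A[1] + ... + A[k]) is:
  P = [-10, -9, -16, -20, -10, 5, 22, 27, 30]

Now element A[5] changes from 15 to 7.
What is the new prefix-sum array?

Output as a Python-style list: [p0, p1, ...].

Change: A[5] 15 -> 7, delta = -8
P[k] for k < 5: unchanged (A[5] not included)
P[k] for k >= 5: shift by delta = -8
  P[0] = -10 + 0 = -10
  P[1] = -9 + 0 = -9
  P[2] = -16 + 0 = -16
  P[3] = -20 + 0 = -20
  P[4] = -10 + 0 = -10
  P[5] = 5 + -8 = -3
  P[6] = 22 + -8 = 14
  P[7] = 27 + -8 = 19
  P[8] = 30 + -8 = 22

Answer: [-10, -9, -16, -20, -10, -3, 14, 19, 22]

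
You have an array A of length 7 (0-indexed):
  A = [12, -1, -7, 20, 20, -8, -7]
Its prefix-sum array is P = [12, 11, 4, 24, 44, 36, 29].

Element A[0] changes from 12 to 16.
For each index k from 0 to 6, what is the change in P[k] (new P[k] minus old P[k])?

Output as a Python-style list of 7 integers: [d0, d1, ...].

Element change: A[0] 12 -> 16, delta = 4
For k < 0: P[k] unchanged, delta_P[k] = 0
For k >= 0: P[k] shifts by exactly 4
Delta array: [4, 4, 4, 4, 4, 4, 4]

Answer: [4, 4, 4, 4, 4, 4, 4]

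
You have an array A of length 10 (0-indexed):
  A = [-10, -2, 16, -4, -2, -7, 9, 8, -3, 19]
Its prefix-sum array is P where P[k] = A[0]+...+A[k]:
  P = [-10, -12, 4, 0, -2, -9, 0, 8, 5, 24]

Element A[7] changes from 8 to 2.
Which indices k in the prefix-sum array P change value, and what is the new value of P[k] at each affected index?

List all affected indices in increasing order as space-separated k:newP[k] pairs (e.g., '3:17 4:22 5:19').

P[k] = A[0] + ... + A[k]
P[k] includes A[7] iff k >= 7
Affected indices: 7, 8, ..., 9; delta = -6
  P[7]: 8 + -6 = 2
  P[8]: 5 + -6 = -1
  P[9]: 24 + -6 = 18

Answer: 7:2 8:-1 9:18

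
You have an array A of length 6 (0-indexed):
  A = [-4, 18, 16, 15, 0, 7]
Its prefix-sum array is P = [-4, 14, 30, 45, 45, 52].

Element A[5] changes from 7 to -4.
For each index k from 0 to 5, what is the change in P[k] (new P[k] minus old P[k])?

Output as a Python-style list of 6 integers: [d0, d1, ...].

Answer: [0, 0, 0, 0, 0, -11]

Derivation:
Element change: A[5] 7 -> -4, delta = -11
For k < 5: P[k] unchanged, delta_P[k] = 0
For k >= 5: P[k] shifts by exactly -11
Delta array: [0, 0, 0, 0, 0, -11]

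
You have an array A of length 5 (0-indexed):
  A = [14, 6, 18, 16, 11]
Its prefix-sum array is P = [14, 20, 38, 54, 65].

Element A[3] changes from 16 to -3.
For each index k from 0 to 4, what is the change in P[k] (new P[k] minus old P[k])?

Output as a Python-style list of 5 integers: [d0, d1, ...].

Answer: [0, 0, 0, -19, -19]

Derivation:
Element change: A[3] 16 -> -3, delta = -19
For k < 3: P[k] unchanged, delta_P[k] = 0
For k >= 3: P[k] shifts by exactly -19
Delta array: [0, 0, 0, -19, -19]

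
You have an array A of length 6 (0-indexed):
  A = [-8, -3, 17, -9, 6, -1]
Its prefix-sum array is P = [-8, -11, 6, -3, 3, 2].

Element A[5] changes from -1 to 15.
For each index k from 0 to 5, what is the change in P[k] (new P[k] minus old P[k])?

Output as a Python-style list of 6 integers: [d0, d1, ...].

Element change: A[5] -1 -> 15, delta = 16
For k < 5: P[k] unchanged, delta_P[k] = 0
For k >= 5: P[k] shifts by exactly 16
Delta array: [0, 0, 0, 0, 0, 16]

Answer: [0, 0, 0, 0, 0, 16]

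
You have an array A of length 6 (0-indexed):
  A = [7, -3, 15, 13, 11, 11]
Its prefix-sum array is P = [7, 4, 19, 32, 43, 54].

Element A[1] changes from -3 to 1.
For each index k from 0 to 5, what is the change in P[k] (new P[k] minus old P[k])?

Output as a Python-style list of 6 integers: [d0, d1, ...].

Answer: [0, 4, 4, 4, 4, 4]

Derivation:
Element change: A[1] -3 -> 1, delta = 4
For k < 1: P[k] unchanged, delta_P[k] = 0
For k >= 1: P[k] shifts by exactly 4
Delta array: [0, 4, 4, 4, 4, 4]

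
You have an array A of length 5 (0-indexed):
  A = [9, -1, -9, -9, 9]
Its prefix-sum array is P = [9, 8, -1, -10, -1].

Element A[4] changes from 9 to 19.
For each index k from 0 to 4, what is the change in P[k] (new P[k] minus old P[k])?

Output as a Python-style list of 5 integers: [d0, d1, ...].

Answer: [0, 0, 0, 0, 10]

Derivation:
Element change: A[4] 9 -> 19, delta = 10
For k < 4: P[k] unchanged, delta_P[k] = 0
For k >= 4: P[k] shifts by exactly 10
Delta array: [0, 0, 0, 0, 10]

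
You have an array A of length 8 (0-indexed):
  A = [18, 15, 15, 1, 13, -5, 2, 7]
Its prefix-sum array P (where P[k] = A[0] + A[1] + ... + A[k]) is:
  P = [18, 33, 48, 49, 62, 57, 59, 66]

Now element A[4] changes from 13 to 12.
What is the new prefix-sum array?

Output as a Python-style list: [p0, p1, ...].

Answer: [18, 33, 48, 49, 61, 56, 58, 65]

Derivation:
Change: A[4] 13 -> 12, delta = -1
P[k] for k < 4: unchanged (A[4] not included)
P[k] for k >= 4: shift by delta = -1
  P[0] = 18 + 0 = 18
  P[1] = 33 + 0 = 33
  P[2] = 48 + 0 = 48
  P[3] = 49 + 0 = 49
  P[4] = 62 + -1 = 61
  P[5] = 57 + -1 = 56
  P[6] = 59 + -1 = 58
  P[7] = 66 + -1 = 65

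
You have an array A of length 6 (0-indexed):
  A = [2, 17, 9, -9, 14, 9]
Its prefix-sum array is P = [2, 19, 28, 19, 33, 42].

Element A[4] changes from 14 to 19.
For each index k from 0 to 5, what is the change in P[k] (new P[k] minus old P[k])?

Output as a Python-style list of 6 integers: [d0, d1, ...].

Answer: [0, 0, 0, 0, 5, 5]

Derivation:
Element change: A[4] 14 -> 19, delta = 5
For k < 4: P[k] unchanged, delta_P[k] = 0
For k >= 4: P[k] shifts by exactly 5
Delta array: [0, 0, 0, 0, 5, 5]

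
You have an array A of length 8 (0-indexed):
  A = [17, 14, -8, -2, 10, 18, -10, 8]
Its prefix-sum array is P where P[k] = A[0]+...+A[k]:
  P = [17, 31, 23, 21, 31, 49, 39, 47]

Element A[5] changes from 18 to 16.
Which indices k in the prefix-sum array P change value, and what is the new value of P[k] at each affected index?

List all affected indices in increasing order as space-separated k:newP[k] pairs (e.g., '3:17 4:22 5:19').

P[k] = A[0] + ... + A[k]
P[k] includes A[5] iff k >= 5
Affected indices: 5, 6, ..., 7; delta = -2
  P[5]: 49 + -2 = 47
  P[6]: 39 + -2 = 37
  P[7]: 47 + -2 = 45

Answer: 5:47 6:37 7:45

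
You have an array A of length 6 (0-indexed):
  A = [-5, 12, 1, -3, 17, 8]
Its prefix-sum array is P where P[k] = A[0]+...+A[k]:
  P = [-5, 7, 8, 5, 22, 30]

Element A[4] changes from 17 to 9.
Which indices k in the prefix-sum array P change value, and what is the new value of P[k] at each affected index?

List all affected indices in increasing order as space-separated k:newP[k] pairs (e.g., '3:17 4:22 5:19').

P[k] = A[0] + ... + A[k]
P[k] includes A[4] iff k >= 4
Affected indices: 4, 5, ..., 5; delta = -8
  P[4]: 22 + -8 = 14
  P[5]: 30 + -8 = 22

Answer: 4:14 5:22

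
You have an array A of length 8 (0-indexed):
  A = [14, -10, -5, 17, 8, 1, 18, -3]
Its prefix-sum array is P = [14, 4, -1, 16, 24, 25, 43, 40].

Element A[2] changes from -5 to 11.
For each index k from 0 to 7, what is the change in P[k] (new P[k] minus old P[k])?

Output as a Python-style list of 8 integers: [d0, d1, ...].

Element change: A[2] -5 -> 11, delta = 16
For k < 2: P[k] unchanged, delta_P[k] = 0
For k >= 2: P[k] shifts by exactly 16
Delta array: [0, 0, 16, 16, 16, 16, 16, 16]

Answer: [0, 0, 16, 16, 16, 16, 16, 16]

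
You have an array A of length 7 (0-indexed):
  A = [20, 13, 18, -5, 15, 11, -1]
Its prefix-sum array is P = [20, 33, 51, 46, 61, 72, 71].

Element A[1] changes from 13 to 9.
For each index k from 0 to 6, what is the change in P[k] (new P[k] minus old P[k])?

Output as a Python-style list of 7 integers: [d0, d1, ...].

Answer: [0, -4, -4, -4, -4, -4, -4]

Derivation:
Element change: A[1] 13 -> 9, delta = -4
For k < 1: P[k] unchanged, delta_P[k] = 0
For k >= 1: P[k] shifts by exactly -4
Delta array: [0, -4, -4, -4, -4, -4, -4]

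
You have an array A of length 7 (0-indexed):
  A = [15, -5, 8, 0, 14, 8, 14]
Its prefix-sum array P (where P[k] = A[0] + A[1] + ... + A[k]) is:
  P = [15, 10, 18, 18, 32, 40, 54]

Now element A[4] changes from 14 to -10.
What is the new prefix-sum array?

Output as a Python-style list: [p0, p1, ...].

Change: A[4] 14 -> -10, delta = -24
P[k] for k < 4: unchanged (A[4] not included)
P[k] for k >= 4: shift by delta = -24
  P[0] = 15 + 0 = 15
  P[1] = 10 + 0 = 10
  P[2] = 18 + 0 = 18
  P[3] = 18 + 0 = 18
  P[4] = 32 + -24 = 8
  P[5] = 40 + -24 = 16
  P[6] = 54 + -24 = 30

Answer: [15, 10, 18, 18, 8, 16, 30]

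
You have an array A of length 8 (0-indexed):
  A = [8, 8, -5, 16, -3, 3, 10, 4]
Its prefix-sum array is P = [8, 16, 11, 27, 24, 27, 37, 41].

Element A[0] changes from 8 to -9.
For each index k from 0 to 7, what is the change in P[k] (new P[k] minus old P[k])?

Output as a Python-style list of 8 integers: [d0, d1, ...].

Answer: [-17, -17, -17, -17, -17, -17, -17, -17]

Derivation:
Element change: A[0] 8 -> -9, delta = -17
For k < 0: P[k] unchanged, delta_P[k] = 0
For k >= 0: P[k] shifts by exactly -17
Delta array: [-17, -17, -17, -17, -17, -17, -17, -17]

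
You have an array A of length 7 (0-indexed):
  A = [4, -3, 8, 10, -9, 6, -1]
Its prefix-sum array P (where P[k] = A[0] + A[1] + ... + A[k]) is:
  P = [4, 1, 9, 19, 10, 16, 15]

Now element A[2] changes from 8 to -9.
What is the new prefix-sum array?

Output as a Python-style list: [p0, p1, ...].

Change: A[2] 8 -> -9, delta = -17
P[k] for k < 2: unchanged (A[2] not included)
P[k] for k >= 2: shift by delta = -17
  P[0] = 4 + 0 = 4
  P[1] = 1 + 0 = 1
  P[2] = 9 + -17 = -8
  P[3] = 19 + -17 = 2
  P[4] = 10 + -17 = -7
  P[5] = 16 + -17 = -1
  P[6] = 15 + -17 = -2

Answer: [4, 1, -8, 2, -7, -1, -2]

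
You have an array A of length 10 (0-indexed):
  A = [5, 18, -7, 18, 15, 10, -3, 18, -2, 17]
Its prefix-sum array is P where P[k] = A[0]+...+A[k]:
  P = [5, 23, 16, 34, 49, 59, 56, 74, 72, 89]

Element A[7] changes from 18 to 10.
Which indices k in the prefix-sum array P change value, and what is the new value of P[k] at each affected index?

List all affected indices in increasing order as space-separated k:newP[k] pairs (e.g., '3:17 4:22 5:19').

P[k] = A[0] + ... + A[k]
P[k] includes A[7] iff k >= 7
Affected indices: 7, 8, ..., 9; delta = -8
  P[7]: 74 + -8 = 66
  P[8]: 72 + -8 = 64
  P[9]: 89 + -8 = 81

Answer: 7:66 8:64 9:81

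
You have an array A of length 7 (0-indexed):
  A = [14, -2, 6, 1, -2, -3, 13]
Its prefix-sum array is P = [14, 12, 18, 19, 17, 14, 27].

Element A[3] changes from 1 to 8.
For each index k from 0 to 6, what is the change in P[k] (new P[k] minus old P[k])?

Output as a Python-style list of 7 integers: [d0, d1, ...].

Answer: [0, 0, 0, 7, 7, 7, 7]

Derivation:
Element change: A[3] 1 -> 8, delta = 7
For k < 3: P[k] unchanged, delta_P[k] = 0
For k >= 3: P[k] shifts by exactly 7
Delta array: [0, 0, 0, 7, 7, 7, 7]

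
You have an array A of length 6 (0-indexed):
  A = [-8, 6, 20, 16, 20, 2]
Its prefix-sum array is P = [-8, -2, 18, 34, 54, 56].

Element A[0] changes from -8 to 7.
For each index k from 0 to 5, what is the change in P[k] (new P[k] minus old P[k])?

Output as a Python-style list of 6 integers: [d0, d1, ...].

Element change: A[0] -8 -> 7, delta = 15
For k < 0: P[k] unchanged, delta_P[k] = 0
For k >= 0: P[k] shifts by exactly 15
Delta array: [15, 15, 15, 15, 15, 15]

Answer: [15, 15, 15, 15, 15, 15]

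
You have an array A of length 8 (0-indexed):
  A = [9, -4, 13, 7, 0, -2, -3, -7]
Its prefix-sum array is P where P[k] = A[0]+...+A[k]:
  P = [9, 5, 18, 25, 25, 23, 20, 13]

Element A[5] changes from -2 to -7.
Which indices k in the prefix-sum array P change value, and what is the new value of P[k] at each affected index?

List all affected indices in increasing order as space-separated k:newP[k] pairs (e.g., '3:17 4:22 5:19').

Answer: 5:18 6:15 7:8

Derivation:
P[k] = A[0] + ... + A[k]
P[k] includes A[5] iff k >= 5
Affected indices: 5, 6, ..., 7; delta = -5
  P[5]: 23 + -5 = 18
  P[6]: 20 + -5 = 15
  P[7]: 13 + -5 = 8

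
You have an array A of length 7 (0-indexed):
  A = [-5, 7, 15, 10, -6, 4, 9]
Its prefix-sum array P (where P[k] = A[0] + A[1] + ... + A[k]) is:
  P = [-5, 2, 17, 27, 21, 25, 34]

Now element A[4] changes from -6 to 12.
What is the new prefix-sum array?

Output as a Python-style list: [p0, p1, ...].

Change: A[4] -6 -> 12, delta = 18
P[k] for k < 4: unchanged (A[4] not included)
P[k] for k >= 4: shift by delta = 18
  P[0] = -5 + 0 = -5
  P[1] = 2 + 0 = 2
  P[2] = 17 + 0 = 17
  P[3] = 27 + 0 = 27
  P[4] = 21 + 18 = 39
  P[5] = 25 + 18 = 43
  P[6] = 34 + 18 = 52

Answer: [-5, 2, 17, 27, 39, 43, 52]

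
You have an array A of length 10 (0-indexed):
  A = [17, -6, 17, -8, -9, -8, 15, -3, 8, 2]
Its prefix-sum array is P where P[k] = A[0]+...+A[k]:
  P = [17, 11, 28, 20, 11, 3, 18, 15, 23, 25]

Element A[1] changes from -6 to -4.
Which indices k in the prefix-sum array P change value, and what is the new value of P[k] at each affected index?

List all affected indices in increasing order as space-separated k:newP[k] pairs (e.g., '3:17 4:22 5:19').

Answer: 1:13 2:30 3:22 4:13 5:5 6:20 7:17 8:25 9:27

Derivation:
P[k] = A[0] + ... + A[k]
P[k] includes A[1] iff k >= 1
Affected indices: 1, 2, ..., 9; delta = 2
  P[1]: 11 + 2 = 13
  P[2]: 28 + 2 = 30
  P[3]: 20 + 2 = 22
  P[4]: 11 + 2 = 13
  P[5]: 3 + 2 = 5
  P[6]: 18 + 2 = 20
  P[7]: 15 + 2 = 17
  P[8]: 23 + 2 = 25
  P[9]: 25 + 2 = 27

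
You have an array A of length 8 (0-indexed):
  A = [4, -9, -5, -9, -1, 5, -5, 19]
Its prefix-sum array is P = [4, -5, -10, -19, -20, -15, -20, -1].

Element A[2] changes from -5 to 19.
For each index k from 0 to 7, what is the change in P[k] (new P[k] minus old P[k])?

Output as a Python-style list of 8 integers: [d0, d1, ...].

Element change: A[2] -5 -> 19, delta = 24
For k < 2: P[k] unchanged, delta_P[k] = 0
For k >= 2: P[k] shifts by exactly 24
Delta array: [0, 0, 24, 24, 24, 24, 24, 24]

Answer: [0, 0, 24, 24, 24, 24, 24, 24]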